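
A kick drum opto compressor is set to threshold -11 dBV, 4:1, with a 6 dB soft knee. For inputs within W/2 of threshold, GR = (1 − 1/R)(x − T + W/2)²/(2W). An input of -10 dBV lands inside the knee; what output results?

x − T + W/2 = -10 − (-11) + 3 = 4.
GR = (1 − 1/4) × 4² / 12 = 0.75 × 16 / 12 = 1 dB.
Output = -10 − 1 = -11 dBV.

-11 dBV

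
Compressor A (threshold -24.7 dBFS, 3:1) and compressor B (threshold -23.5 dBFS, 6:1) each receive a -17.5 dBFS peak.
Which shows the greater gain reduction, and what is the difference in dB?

A: overshoot 7.2 dB → output overshoot 2.4 dB → GR 4.8 dB.
B: overshoot 6 dB → output overshoot 1 dB → GR 5 dB.
B reduces 0.2 dB more.

B, by 0.2 dB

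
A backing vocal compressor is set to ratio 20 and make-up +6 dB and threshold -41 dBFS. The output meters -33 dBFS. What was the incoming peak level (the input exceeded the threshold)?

-1 dBFS

Remove make-up: -33 − 6 = -39 dBFS.
The compressed level sits -39 − (-41) = 2 dB over threshold.
Input overshoot = R × output overshoot = 40 dB → input = -41 + 40 = -1 dBFS.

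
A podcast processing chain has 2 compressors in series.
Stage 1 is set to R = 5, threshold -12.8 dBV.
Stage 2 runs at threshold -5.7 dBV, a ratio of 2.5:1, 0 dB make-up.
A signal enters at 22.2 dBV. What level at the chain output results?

Stage 1: 35 dB above -12.8 dBV, reduced 5:1 to 7 dB above → -5.8 dBV.
Stage 2: -5.8 dBV is at or below the -5.7 dBV threshold — no compression; output -5.8 dBV.

-5.8 dBV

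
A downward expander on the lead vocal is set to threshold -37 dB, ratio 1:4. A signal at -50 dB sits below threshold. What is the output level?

Below threshold, a 1:4 expander applies gain = (4−1)×(T − x) of attenuation.
(4−1) × 13 = 39 dB, so output = -50 − 39 = -89 dB.

-89 dB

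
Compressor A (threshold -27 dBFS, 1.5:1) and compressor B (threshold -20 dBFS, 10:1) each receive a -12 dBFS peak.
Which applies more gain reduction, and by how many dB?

A: 15 dB over, compressed to 10 dB over, so 5 dB of GR.
B: 8 dB over, compressed to 0.8 dB over, so 7.2 dB of GR.
B reduces 2.2 dB more.

B, by 2.2 dB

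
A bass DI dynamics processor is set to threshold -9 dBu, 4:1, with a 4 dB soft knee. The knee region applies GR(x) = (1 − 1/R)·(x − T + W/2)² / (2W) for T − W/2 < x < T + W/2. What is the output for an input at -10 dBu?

x − T + W/2 = -10 − (-9) + 2 = 1.
GR = (1 − 1/4) × 1² / 8 = 0.75 × 1 / 8 = 0.09375 dB.
Output = -10 − 0.09375 = -10.09375 dBu.

-10.09375 dBu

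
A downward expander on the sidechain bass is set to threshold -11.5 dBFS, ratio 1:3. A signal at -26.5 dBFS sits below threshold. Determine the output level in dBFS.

-56.5 dBFS

Undershoot = (-11.5) − (-26.5) = 15 dB.
At 1:3, that expands to 45 dB under threshold.
Output = -11.5 − 45 = -56.5 dBFS.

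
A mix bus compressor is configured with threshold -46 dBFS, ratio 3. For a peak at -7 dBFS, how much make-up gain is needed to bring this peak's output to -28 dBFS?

Without make-up, output = threshold + overshoot/3 = -46 + 13 = -33 dBFS.
Gap to target: 5 dB.

5 dB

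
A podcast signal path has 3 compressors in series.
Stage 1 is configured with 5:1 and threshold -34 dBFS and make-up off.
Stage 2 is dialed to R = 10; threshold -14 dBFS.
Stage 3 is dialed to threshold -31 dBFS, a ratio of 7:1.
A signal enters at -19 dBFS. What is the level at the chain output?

Stage 1: -19 dBFS is 15 dB over -34 dBFS; at 5:1 that becomes 3 dB over, giving -31 dBFS.
Stage 2: below threshold (-31 ≤ -14); passes unchanged; output -31 dBFS.
Stage 3: below threshold (-31 ≤ -31); passes unchanged; output -31 dBFS.

-31 dBFS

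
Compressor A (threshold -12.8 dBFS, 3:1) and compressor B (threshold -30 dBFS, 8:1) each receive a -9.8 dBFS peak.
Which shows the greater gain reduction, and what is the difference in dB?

B, by 15.675 dB

A: 3 dB over, compressed to 1 dB over, so 2 dB of GR.
B: 20.2 dB over, compressed to 2.525 dB over, so 17.675 dB of GR.
B applies 15.675 dB more gain reduction.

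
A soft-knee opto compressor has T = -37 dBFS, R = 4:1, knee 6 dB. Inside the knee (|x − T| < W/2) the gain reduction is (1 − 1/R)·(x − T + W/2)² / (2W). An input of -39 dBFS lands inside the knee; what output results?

x − T + W/2 = -39 − (-37) + 3 = 1.
GR = (1 − 1/4) × 1² / 12 = 0.75 × 1 / 12 = 0.0625 dB.
Output = -39 − 0.0625 = -39.0625 dBFS.

-39.0625 dBFS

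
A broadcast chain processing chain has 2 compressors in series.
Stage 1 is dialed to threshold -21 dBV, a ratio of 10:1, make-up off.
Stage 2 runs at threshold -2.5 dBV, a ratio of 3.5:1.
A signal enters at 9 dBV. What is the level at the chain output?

-18 dBV

Stage 1: overshoot 30 dB → 30/10 = 3 dB → -18 dBV.
Stage 2: -18 dBV is at or below the -2.5 dBV threshold — no compression; output -18 dBV.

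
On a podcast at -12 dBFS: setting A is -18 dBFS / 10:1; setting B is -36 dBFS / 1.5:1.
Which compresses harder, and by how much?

A: GR = 6 − 6/10 = 5.4 dB.
B: GR = 24 − 24/1.5 = 8 dB.
B applies 2.6 dB more gain reduction.

B, by 2.6 dB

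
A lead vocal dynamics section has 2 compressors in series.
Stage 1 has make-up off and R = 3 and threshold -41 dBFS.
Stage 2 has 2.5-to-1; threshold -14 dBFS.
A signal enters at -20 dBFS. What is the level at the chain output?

-34 dBFS

Stage 1: overshoot 21 dB → 21/3 = 7 dB → -34 dBFS.
Stage 2: -34 dBFS ≤ -14 dBFS, so stage 2 doesn't engage; output -34 dBFS.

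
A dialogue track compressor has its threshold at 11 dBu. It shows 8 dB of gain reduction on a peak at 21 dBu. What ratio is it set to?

Input overshoot = 21 − 11 = 10 dB.
Output overshoot = 10 − 8 = 2 dB.
Ratio = input overshoot / output overshoot = 10 / 2 = 5.

5:1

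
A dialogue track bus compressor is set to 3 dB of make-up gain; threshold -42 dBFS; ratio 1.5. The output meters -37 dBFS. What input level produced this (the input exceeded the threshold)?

-39 dBFS

Remove make-up: -37 − 3 = -40 dBFS.
Post-compression overshoot = -40 − (-42) = 2 dB.
Before 1.5:1 compression the overshoot was 2 × 1.5 = 3 dB, so input = -42 + 3 = -39 dBFS.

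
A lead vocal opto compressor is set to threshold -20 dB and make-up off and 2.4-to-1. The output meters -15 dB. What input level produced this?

The compressed level sits -15 − (-20) = 5 dB over threshold.
Before 2.4:1 compression the overshoot was 5 × 2.4 = 12 dB, so input = -20 + 12 = -8 dB.

-8 dB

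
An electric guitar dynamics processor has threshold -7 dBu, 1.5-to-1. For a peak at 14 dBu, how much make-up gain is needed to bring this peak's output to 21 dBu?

14 dB

Overshoot 21 dB → 21/1.5 = 14 dB after compression, so the compressed level is -7 + 14 = 7 dBu.
Make-up = target − compressed = 21 − 7 = 14 dB.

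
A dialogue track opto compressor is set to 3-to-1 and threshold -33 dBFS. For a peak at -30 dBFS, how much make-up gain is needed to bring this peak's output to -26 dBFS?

The peak compresses to -33 + 3/3 = -32 dBFS.
To reach -26 dBFS requires -26 − (-32) = 6 dB of make-up.

6 dB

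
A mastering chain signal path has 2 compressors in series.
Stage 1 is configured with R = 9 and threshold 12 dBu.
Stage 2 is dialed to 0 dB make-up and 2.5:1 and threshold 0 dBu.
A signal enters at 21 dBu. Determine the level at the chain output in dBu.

Stage 1: overshoot 9 dB → 9/9 = 1 dB → 13 dBu.
Stage 2: 13 dB above 0 dBu, reduced 2.5:1 to 5.2 dB above → 5.2 dBu.

5.2 dBu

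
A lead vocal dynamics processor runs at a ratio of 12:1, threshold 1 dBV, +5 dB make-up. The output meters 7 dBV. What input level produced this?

13 dBV

Remove make-up: 7 − 5 = 2 dBV.
Post-compression overshoot = 2 − 1 = 1 dB.
Undo the ratio: input overshoot = 1 × 12 = 12 dB, giving input = 13 dBV.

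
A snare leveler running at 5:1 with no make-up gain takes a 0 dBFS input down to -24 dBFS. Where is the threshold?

-30 dBFS

Input is 30 dB above T (since output overshoot × R = input overshoot: (-24 − T)·5 = 0 − T gives T = -30 dBFS).
Check: -30 + (0 − (-30))/5 = -30 + 6 = -24 dBFS. ✓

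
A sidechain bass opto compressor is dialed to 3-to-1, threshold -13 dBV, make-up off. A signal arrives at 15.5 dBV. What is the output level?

The input is 28.5 dB above the -13 dBV threshold.
The 28.5 dB excess becomes 9.5 dB after 3:1 reduction.
Output = -13 + 9.5 = -3.5 dBV.

-3.5 dBV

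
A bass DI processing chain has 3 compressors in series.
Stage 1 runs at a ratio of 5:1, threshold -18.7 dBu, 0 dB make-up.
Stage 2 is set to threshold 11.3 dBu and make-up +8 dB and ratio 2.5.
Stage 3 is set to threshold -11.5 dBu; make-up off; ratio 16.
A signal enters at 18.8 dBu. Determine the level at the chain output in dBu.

-10.98125 dBu

Stage 1: 18.8 dBu is 37.5 dB over -18.7 dBu; at 5:1 that becomes 7.5 dB over, giving -11.2 dBu.
Stage 2: below threshold (-11.2 ≤ 11.3); passes unchanged; make-up brings it to -3.2 dBu.
Stage 3: overshoot 8.3 dB → 8.3/16 = 0.51875 dB → -10.98125 dBu.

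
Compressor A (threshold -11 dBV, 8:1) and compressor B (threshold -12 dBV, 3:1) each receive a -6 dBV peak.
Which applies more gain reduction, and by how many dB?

A: GR = 5 − 5/8 = 4.375 dB.
B: GR = 6 − 6/3 = 4 dB.
A reduces 0.375 dB more.

A, by 0.375 dB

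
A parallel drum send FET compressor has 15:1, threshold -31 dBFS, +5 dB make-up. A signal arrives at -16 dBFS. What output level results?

-25 dBFS

Overshoot: -16 − (-31) = 15 dB.
At 15:1 the overshoot is divided by 15, leaving 1 dB above threshold.
So the level is -31 + 1 = -30 dBFS; make-up adds 5 dB, giving -25 dBFS.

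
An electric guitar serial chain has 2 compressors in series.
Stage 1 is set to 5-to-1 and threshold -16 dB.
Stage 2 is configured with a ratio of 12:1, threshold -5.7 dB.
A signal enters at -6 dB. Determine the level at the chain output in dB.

Stage 1: -6 dB is 10 dB over -16 dB; at 5:1 that becomes 2 dB over, giving -14 dB.
Stage 2: below threshold (-14 ≤ -5.7); passes unchanged; output -14 dB.

-14 dB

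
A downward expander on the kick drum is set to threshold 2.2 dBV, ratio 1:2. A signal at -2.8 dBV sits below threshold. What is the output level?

Undershoot = 2.2 − (-2.8) = 5 dB.
At 1:2, that expands to 10 dB under threshold.
Output = 2.2 − 10 = -7.8 dBV.

-7.8 dBV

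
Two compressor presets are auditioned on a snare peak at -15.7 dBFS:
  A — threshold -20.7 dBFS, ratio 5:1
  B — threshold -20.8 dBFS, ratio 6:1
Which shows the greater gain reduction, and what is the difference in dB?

B, by 0.25 dB

A: GR = 5 − 5/5 = 4 dB.
B: GR = 5.1 − 5.1/6 = 4.25 dB.
B reduces 0.25 dB more.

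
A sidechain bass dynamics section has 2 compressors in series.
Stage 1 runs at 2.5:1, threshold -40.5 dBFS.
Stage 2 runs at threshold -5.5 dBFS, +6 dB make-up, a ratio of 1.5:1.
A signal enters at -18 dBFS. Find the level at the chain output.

-25.5 dBFS

Stage 1: -18 dBFS is 22.5 dB over -40.5 dBFS; at 2.5:1 that becomes 9 dB over, giving -31.5 dBFS.
Stage 2: -31.5 dBFS ≤ -5.5 dBFS, so stage 2 doesn't engage; make-up brings it to -25.5 dBFS.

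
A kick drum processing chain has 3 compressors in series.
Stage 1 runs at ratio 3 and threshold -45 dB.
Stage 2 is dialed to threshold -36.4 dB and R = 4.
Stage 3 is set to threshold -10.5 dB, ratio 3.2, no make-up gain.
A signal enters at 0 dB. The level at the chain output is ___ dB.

Stage 1: overshoot 45 dB → 45/3 = 15 dB → -30 dB.
Stage 2: overshoot 6.4 dB → 6.4/4 = 1.6 dB → -34.8 dB.
Stage 3: -34.8 dB is at or below the -10.5 dB threshold — no compression; output -34.8 dB.

-34.8 dB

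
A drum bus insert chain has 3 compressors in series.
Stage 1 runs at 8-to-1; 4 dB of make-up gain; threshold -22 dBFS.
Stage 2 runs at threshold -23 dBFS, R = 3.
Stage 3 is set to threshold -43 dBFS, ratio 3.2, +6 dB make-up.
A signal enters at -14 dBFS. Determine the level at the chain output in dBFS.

-30.125 dBFS

Stage 1: -14 dBFS is 8 dB over -22 dBFS; at 8:1 that becomes 1 dB over, giving -21 dBFS; +4 dB make-up → -17 dBFS.
Stage 2: -17 dBFS is 6 dB over -23 dBFS; at 3:1 that becomes 2 dB over, giving -21 dBFS.
Stage 3: 22 dB above -43 dBFS, reduced 3.2:1 to 6.875 dB above → -36.125 dBFS; +6 dB make-up → -30.125 dBFS.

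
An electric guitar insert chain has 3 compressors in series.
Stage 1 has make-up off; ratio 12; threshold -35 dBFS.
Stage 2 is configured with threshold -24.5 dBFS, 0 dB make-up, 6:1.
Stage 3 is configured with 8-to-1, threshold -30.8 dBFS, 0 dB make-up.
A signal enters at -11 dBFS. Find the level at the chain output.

Stage 1: overshoot 24 dB → 24/12 = 2 dB → -33 dBFS.
Stage 2: -33 dBFS ≤ -24.5 dBFS, so stage 2 doesn't engage; output -33 dBFS.
Stage 3: below threshold (-33 ≤ -30.8); passes unchanged; output -33 dBFS.

-33 dBFS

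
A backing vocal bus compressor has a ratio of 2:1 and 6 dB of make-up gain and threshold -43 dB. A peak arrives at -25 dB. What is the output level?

The input is 18 dB above the -43 dB threshold.
The 18 dB excess becomes 9 dB after 2:1 reduction.
So the level is -43 + 9 = -34 dB; make-up adds 6 dB, giving -28 dB.

-28 dB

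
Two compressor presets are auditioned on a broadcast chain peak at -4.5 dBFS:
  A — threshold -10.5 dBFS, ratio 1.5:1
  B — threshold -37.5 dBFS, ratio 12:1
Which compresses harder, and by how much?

B, by 28.25 dB

A: 6 dB over, compressed to 4 dB over, so 2 dB of GR.
B: 33 dB over, compressed to 2.75 dB over, so 30.25 dB of GR.
Difference: 28.25 dB in favour of B.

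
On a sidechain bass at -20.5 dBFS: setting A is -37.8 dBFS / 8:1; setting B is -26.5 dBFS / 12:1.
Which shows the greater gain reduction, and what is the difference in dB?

A, by 9.6375 dB

A: 17.3 dB over, compressed to 2.1625 dB over, so 15.1375 dB of GR.
B: 6 dB over, compressed to 0.5 dB over, so 5.5 dB of GR.
A applies 9.6375 dB more gain reduction.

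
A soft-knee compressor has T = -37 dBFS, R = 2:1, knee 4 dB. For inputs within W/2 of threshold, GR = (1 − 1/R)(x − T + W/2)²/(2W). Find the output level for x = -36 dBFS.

x − T + W/2 = -36 − (-37) + 2 = 3.
GR = (1 − 1/2) × 3² / 8 = 0.5 × 9 / 8 = 0.5625 dB.
Output = -36 − 0.5625 = -36.5625 dBFS.

-36.5625 dBFS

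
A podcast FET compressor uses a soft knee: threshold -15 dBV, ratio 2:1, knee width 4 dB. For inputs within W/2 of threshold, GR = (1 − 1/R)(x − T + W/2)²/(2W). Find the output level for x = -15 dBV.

x − T + W/2 = -15 − (-15) + 2 = 2.
GR = (1 − 1/2) × 2² / 8 = 0.5 × 4 / 8 = 0.25 dB.
Output = -15 − 0.25 = -15.25 dBV.

-15.25 dBV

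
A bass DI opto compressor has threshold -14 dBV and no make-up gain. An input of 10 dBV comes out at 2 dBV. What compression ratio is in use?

Input overshoot = 10 − (-14) = 24 dB; output overshoot = 2 − (-14) = 16 dB.
Ratio = 24 / 16 = 1.5.

1.5:1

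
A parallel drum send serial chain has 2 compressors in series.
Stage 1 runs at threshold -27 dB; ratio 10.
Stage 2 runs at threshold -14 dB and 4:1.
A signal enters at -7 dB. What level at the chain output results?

-25 dB

Stage 1: 20 dB above -27 dB, reduced 10:1 to 2 dB above → -25 dB.
Stage 2: below threshold (-25 ≤ -14); passes unchanged; output -25 dB.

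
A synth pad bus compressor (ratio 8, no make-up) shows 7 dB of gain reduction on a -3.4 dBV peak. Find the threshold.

Gain reduction = -3.4 − (-10.4) = 7 dB; output overshoot = GR / (R − 1) = 7 / 7 = 1 dB.
Threshold = output − output overshoot = -10.4 − 1 = -11.4 dBV.

-11.4 dBV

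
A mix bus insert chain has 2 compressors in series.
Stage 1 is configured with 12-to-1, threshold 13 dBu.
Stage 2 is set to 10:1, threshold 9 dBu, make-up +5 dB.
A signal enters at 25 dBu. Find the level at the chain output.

14.5 dBu

Stage 1: 25 dBu is 12 dB over 13 dBu; at 12:1 that becomes 1 dB over, giving 14 dBu.
Stage 2: overshoot 5 dB → 5/10 = 0.5 dB → 9.5 dBu; +5 dB make-up → 14.5 dBu.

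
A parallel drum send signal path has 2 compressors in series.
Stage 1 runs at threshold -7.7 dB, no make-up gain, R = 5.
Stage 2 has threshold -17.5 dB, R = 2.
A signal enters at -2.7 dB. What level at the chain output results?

-12.1 dB

Stage 1: 5 dB above -7.7 dB, reduced 5:1 to 1 dB above → -6.7 dB.
Stage 2: -6.7 dB is 10.8 dB over -17.5 dB; at 2:1 that becomes 5.4 dB over, giving -12.1 dB.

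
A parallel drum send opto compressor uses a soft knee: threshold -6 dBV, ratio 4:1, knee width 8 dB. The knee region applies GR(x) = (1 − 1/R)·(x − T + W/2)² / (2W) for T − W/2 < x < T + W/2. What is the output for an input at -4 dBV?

x − T + W/2 = -4 − (-6) + 4 = 6.
GR = (1 − 1/4) × 6² / 16 = 0.75 × 36 / 16 = 1.6875 dB.
Output = -4 − 1.6875 = -5.6875 dBV.

-5.6875 dBV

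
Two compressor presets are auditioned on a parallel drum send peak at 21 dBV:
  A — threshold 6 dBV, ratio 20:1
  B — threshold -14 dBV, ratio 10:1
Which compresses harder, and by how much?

A: overshoot 15 dB → output overshoot 0.75 dB → GR 14.25 dB.
B: overshoot 35 dB → output overshoot 3.5 dB → GR 31.5 dB.
B applies 17.25 dB more gain reduction.

B, by 17.25 dB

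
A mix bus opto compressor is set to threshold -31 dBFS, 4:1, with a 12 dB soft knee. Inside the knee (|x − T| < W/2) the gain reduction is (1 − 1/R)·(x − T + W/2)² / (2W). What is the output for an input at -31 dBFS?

-32.125 dBFS

x − T + W/2 = -31 − (-31) + 6 = 6.
GR = (1 − 1/4) × 6² / 24 = 0.75 × 36 / 24 = 1.125 dB.
Output = -31 − 1.125 = -32.125 dBFS.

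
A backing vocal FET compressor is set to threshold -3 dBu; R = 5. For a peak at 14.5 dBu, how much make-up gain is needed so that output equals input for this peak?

14 dB

Overshoot 17.5 dB → 17.5/5 = 3.5 dB after compression, so the compressed level is -3 + 3.5 = 0.5 dBu.
Make-up = target − compressed = 14.5 − 0.5 = 14 dB.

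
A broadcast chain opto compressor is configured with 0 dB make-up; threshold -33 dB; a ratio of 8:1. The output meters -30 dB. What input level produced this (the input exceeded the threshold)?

Post-compression overshoot = -30 − (-33) = 3 dB.
Input overshoot = R × output overshoot = 24 dB → input = -33 + 24 = -9 dB.

-9 dB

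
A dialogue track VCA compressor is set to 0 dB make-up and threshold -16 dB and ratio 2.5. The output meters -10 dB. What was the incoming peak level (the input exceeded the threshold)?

The compressed level sits -10 − (-16) = 6 dB over threshold.
Undo the ratio: input overshoot = 6 × 2.5 = 15 dB, giving input = -1 dB.

-1 dB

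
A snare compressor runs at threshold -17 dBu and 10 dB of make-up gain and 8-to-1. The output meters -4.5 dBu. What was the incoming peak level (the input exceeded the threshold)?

Remove make-up: -4.5 − 10 = -14.5 dBu.
Post-compression overshoot = -14.5 − (-17) = 2.5 dB.
Input overshoot = R × output overshoot = 20 dB → input = -17 + 20 = 3 dBu.

3 dBu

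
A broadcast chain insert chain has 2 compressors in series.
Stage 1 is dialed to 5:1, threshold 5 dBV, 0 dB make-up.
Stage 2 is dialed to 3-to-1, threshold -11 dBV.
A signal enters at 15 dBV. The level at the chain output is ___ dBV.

Stage 1: 10 dB above 5 dBV, reduced 5:1 to 2 dB above → 7 dBV.
Stage 2: 18 dB above -11 dBV, reduced 3:1 to 6 dB above → -5 dBV.

-5 dBV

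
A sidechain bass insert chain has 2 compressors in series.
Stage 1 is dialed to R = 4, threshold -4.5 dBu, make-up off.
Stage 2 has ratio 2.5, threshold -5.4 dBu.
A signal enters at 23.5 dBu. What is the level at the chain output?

Stage 1: 28 dB above -4.5 dBu, reduced 4:1 to 7 dB above → 2.5 dBu.
Stage 2: 7.9 dB above -5.4 dBu, reduced 2.5:1 to 3.16 dB above → -2.24 dBu.

-2.24 dBu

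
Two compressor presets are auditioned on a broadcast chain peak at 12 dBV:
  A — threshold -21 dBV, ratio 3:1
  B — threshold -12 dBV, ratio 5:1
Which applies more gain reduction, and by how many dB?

A: 33 dB over, compressed to 11 dB over, so 22 dB of GR.
B: 24 dB over, compressed to 4.8 dB over, so 19.2 dB of GR.
Difference: 2.8 dB in favour of A.

A, by 2.8 dB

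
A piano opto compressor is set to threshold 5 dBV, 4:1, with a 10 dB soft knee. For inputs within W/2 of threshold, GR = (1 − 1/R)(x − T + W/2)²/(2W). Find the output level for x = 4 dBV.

x − T + W/2 = 4 − 5 + 5 = 4.
GR = (1 − 1/4) × 4² / 20 = 0.75 × 16 / 20 = 0.6 dB.
Output = 4 − 0.6 = 3.4 dBV.

3.4 dBV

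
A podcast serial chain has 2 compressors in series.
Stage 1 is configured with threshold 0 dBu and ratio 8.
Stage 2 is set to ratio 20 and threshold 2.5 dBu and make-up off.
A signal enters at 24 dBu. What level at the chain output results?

Stage 1: 24 dBu is 24 dB over 0 dBu; at 8:1 that becomes 3 dB over, giving 3 dBu.
Stage 2: 3 dBu is 0.5 dB over 2.5 dBu; at 20:1 that becomes 0.025 dB over, giving 2.525 dBu.

2.525 dBu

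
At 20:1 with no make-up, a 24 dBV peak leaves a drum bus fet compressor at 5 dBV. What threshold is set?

4 dBV

Gain reduction = 24 − 5 = 19 dB; output overshoot = GR / (R − 1) = 19 / 19 = 1 dB.
Threshold = output − output overshoot = 5 − 1 = 4 dBV.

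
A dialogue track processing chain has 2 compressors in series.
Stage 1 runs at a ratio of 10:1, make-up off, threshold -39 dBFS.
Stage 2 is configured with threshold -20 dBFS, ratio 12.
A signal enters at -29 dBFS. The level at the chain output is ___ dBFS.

-38 dBFS

Stage 1: -29 dBFS is 10 dB over -39 dBFS; at 10:1 that becomes 1 dB over, giving -38 dBFS.
Stage 2: -38 dBFS is at or below the -20 dBFS threshold — no compression; output -38 dBFS.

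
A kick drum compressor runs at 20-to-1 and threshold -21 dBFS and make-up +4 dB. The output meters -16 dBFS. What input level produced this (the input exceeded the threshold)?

Before make-up, the level was -16 − 4 = -20 dBFS.
The compressed level sits -20 − (-21) = 1 dB over threshold.
Input overshoot = R × output overshoot = 20 dB → input = -21 + 20 = -1 dBFS.

-1 dBFS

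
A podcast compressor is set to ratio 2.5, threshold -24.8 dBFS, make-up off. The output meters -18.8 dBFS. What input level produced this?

That's 6 dB above the -24.8 dBFS threshold.
Before 2.5:1 compression the overshoot was 6 × 2.5 = 15 dB, so input = -24.8 + 15 = -9.8 dBFS.

-9.8 dBFS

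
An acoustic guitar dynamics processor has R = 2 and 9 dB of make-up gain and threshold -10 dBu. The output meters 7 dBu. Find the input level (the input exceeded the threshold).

Stripping the +9 dB make-up gives -2 dBu at the gain stage.
Post-compression overshoot = -2 − (-10) = 8 dB.
Before 2:1 compression the overshoot was 8 × 2 = 16 dB, so input = -10 + 16 = 6 dBu.

6 dBu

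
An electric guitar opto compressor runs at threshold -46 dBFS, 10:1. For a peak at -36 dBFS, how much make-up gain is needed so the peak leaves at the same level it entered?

9 dB

Without make-up, output = threshold + overshoot/10 = -46 + 1 = -45 dBFS.
Gap to target: 9 dB.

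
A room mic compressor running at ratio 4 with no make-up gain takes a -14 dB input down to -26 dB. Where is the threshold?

Let T be the threshold. Output overshoot = (input overshoot)/R, so -26 − T = (-14 − T)/4.
4·(-26 − T) = -14 − T → 3·T = -104 − (-14) = -90.
T = -90/3 = -30 dB.

-30 dB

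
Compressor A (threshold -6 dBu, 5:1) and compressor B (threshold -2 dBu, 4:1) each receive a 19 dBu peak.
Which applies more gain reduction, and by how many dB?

A, by 4.25 dB

A: GR = 25 − 25/5 = 20 dB.
B: GR = 21 − 21/4 = 15.75 dB.
A reduces 4.25 dB more.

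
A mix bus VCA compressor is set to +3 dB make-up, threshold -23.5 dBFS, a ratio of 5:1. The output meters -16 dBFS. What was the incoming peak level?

-1 dBFS

Stripping the +3 dB make-up gives -19 dBFS at the gain stage.
The compressed level sits -19 − (-23.5) = 4.5 dB over threshold.
Input overshoot = R × output overshoot = 22.5 dB → input = -23.5 + 22.5 = -1 dBFS.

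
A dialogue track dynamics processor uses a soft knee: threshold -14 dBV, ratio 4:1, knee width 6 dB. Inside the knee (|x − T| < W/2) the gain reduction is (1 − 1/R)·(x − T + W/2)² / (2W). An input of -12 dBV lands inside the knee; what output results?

x − T + W/2 = -12 − (-14) + 3 = 5.
GR = (1 − 1/4) × 5² / 12 = 0.75 × 25 / 12 = 1.5625 dB.
Output = -12 − 1.5625 = -13.5625 dBV.

-13.5625 dBV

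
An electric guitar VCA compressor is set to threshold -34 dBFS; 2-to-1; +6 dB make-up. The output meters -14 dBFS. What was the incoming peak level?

Stripping the +6 dB make-up gives -20 dBFS at the gain stage.
Post-compression overshoot = -20 − (-34) = 14 dB.
Undo the ratio: input overshoot = 14 × 2 = 28 dB, giving input = -6 dBFS.

-6 dBFS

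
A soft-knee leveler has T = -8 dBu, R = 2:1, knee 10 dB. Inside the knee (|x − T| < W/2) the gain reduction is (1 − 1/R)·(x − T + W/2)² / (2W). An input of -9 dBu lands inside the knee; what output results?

x − T + W/2 = -9 − (-8) + 5 = 4.
GR = (1 − 1/2) × 4² / 20 = 0.5 × 16 / 20 = 0.4 dB.
Output = -9 − 0.4 = -9.4 dBu.

-9.4 dBu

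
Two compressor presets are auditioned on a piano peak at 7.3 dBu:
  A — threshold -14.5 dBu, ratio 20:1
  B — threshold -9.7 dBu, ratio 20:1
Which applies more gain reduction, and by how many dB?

A, by 4.56 dB

A: overshoot 21.8 dB → output overshoot 1.09 dB → GR 20.71 dB.
B: overshoot 17 dB → output overshoot 0.85 dB → GR 16.15 dB.
A applies 4.56 dB more gain reduction.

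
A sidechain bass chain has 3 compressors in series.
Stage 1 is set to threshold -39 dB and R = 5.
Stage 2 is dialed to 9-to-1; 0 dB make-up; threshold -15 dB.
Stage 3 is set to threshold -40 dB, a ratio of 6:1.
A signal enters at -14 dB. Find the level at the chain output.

-39 dB

Stage 1: -14 dB is 25 dB over -39 dB; at 5:1 that becomes 5 dB over, giving -34 dB.
Stage 2: -34 dB ≤ -15 dB, so stage 2 doesn't engage; output -34 dB.
Stage 3: -34 dB is 6 dB over -40 dB; at 6:1 that becomes 1 dB over, giving -39 dB.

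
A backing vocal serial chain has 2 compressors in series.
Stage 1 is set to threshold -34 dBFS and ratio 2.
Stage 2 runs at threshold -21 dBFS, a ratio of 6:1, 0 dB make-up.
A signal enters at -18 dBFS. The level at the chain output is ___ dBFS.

Stage 1: -18 dBFS is 16 dB over -34 dBFS; at 2:1 that becomes 8 dB over, giving -26 dBFS.
Stage 2: -26 dBFS is at or below the -21 dBFS threshold — no compression; output -26 dBFS.

-26 dBFS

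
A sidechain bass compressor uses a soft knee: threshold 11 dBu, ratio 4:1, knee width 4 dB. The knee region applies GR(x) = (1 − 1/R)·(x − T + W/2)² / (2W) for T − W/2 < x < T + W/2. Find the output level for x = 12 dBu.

11.15625 dBu

x − T + W/2 = 12 − 11 + 2 = 3.
GR = (1 − 1/4) × 3² / 8 = 0.75 × 9 / 8 = 0.84375 dB.
Output = 12 − 0.84375 = 11.15625 dBu.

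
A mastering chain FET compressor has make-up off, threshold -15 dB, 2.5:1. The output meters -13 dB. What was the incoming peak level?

The compressed level sits -13 − (-15) = 2 dB over threshold.
Before 2.5:1 compression the overshoot was 2 × 2.5 = 5 dB, so input = -15 + 5 = -10 dB.

-10 dB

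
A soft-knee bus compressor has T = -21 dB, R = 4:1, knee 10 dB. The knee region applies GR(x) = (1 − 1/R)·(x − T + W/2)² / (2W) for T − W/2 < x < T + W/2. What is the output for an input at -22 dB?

-22.6 dB

x − T + W/2 = -22 − (-21) + 5 = 4.
GR = (1 − 1/4) × 4² / 20 = 0.75 × 16 / 20 = 0.6 dB.
Output = -22 − 0.6 = -22.6 dB.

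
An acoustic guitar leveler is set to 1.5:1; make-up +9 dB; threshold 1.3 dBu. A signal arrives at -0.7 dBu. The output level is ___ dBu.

-0.7 dBu is 2 dB below the 1.3 dBu threshold, so no gain reduction is applied.
Make-up gain adds 9 dB: -0.7 + 9 = 8.3 dBu.

8.3 dBu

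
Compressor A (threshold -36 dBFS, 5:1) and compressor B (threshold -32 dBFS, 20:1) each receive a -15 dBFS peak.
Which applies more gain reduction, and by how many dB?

A: GR = 21 − 21/5 = 16.8 dB.
B: GR = 17 − 17/20 = 16.15 dB.
Difference: 0.65 dB in favour of A.

A, by 0.65 dB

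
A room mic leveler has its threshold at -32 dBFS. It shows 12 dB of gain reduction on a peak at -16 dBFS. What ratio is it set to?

4:1

Input overshoot = -16 − (-32) = 16 dB.
Output overshoot = 16 − 12 = 4 dB.
Ratio = input overshoot / output overshoot = 16 / 4 = 4.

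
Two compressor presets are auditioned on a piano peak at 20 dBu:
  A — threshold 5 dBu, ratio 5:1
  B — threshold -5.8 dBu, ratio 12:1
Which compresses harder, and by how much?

B, by 11.65 dB

A: 15 dB over, compressed to 3 dB over, so 12 dB of GR.
B: 25.8 dB over, compressed to 2.15 dB over, so 23.65 dB of GR.
B reduces 11.65 dB more.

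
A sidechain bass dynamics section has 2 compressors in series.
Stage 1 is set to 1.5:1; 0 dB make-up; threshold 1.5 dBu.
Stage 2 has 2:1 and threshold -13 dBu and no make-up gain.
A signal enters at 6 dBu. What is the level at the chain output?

-4.25 dBu

Stage 1: 6 dBu is 4.5 dB over 1.5 dBu; at 1.5:1 that becomes 3 dB over, giving 4.5 dBu.
Stage 2: 17.5 dB above -13 dBu, reduced 2:1 to 8.75 dB above → -4.25 dBu.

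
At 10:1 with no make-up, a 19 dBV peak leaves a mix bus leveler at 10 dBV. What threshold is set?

Gain reduction = 19 − 10 = 9 dB; output overshoot = GR / (R − 1) = 9 / 9 = 1 dB.
Threshold = output − output overshoot = 10 − 1 = 9 dBV.

9 dBV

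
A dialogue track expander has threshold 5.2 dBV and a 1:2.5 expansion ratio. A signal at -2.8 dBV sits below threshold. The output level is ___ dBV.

-14.8 dBV

The input is 8 dB below the 5.2 dBV threshold.
A 1:2.5 expander multiplies undershoot by 2.5: 8 × 2.5 = 20 dB below threshold.
Output = 5.2 − 20 = -14.8 dBV.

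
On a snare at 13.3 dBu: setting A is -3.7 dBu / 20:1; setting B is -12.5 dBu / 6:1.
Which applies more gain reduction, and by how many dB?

A: 17 dB over, compressed to 0.85 dB over, so 16.15 dB of GR.
B: 25.8 dB over, compressed to 4.3 dB over, so 21.5 dB of GR.
B reduces 5.35 dB more.

B, by 5.35 dB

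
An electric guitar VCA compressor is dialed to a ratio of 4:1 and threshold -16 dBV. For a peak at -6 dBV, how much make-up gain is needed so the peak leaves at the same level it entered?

Without make-up, output = threshold + overshoot/4 = -16 + 2.5 = -13.5 dBV.
Gap to target: 7.5 dB.

7.5 dB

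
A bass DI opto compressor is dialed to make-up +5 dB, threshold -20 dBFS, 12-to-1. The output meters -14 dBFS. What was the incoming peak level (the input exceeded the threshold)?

Remove make-up: -14 − 5 = -19 dBFS.
Post-compression overshoot = -19 − (-20) = 1 dB.
Undo the ratio: input overshoot = 1 × 12 = 12 dB, giving input = -8 dBFS.

-8 dBFS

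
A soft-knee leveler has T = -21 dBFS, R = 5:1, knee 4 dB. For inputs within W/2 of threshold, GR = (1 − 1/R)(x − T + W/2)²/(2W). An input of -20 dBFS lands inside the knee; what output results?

-20.9 dBFS

x − T + W/2 = -20 − (-21) + 2 = 3.
GR = (1 − 1/5) × 3² / 8 = 0.8 × 9 / 8 = 0.9 dB.
Output = -20 − 0.9 = -20.9 dBFS.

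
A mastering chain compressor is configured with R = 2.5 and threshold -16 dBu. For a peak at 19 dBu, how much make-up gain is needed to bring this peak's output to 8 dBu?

The peak compresses to -16 + 35/2.5 = -2 dBu.
To reach 8 dBu requires 8 − (-2) = 10 dB of make-up.

10 dB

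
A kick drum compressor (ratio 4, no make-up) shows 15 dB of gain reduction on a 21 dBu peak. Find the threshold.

1 dBu

Gain reduction = 21 − 6 = 15 dB; output overshoot = GR / (R − 1) = 15 / 3 = 5 dB.
Threshold = output − output overshoot = 6 − 5 = 1 dBu.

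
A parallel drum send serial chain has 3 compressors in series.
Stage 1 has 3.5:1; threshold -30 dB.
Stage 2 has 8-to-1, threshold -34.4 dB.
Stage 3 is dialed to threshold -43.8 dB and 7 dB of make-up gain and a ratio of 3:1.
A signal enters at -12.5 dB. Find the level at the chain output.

Stage 1: -12.5 dB is 17.5 dB over -30 dB; at 3.5:1 that becomes 5 dB over, giving -25 dB.
Stage 2: overshoot 9.4 dB → 9.4/8 = 1.175 dB → -33.225 dB.
Stage 3: -33.225 dB is 10.575 dB over -43.8 dB; at 3:1 that becomes 3.525 dB over, giving -40.275 dB; +7 dB make-up → -33.275 dB.

-33.275 dB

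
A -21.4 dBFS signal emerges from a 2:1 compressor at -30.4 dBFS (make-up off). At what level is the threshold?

-39.4 dBFS

Let T be the threshold. Output overshoot = (input overshoot)/R, so -30.4 − T = (-21.4 − T)/2.
2·(-30.4 − T) = -21.4 − T → 1·T = -60.8 − (-21.4) = -39.4.
T = -39.4/1 = -39.4 dBFS.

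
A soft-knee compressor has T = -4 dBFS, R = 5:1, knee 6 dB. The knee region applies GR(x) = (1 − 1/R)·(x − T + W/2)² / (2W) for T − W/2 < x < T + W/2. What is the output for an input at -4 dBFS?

x − T + W/2 = -4 − (-4) + 3 = 3.
GR = (1 − 1/5) × 3² / 12 = 0.8 × 9 / 12 = 0.6 dB.
Output = -4 − 0.6 = -4.6 dBFS.

-4.6 dBFS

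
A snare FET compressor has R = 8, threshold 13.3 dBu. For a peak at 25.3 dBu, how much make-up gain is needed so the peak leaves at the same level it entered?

Without make-up, output = threshold + overshoot/8 = 13.3 + 1.5 = 14.8 dBu.
Gap to target: 10.5 dB.

10.5 dB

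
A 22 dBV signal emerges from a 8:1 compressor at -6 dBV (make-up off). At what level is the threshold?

-10 dBV

Input is 32 dB above T (since output overshoot × R = input overshoot: (-6 − T)·8 = 22 − T gives T = -10 dBV).
Check: -10 + (22 − (-10))/8 = -10 + 4 = -6 dBV. ✓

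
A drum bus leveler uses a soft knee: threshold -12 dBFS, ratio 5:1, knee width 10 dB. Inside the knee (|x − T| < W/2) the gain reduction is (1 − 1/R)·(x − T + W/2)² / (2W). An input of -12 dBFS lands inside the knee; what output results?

-13 dBFS

x − T + W/2 = -12 − (-12) + 5 = 5.
GR = (1 − 1/5) × 5² / 20 = 0.8 × 25 / 20 = 1 dB.
Output = -12 − 1 = -13 dBFS.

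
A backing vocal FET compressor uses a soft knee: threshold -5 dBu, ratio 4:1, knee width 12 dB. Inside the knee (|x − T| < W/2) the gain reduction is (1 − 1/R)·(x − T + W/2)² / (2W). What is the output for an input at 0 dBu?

x − T + W/2 = 0 − (-5) + 6 = 11.
GR = (1 − 1/4) × 11² / 24 = 0.75 × 121 / 24 = 3.78125 dB.
Output = 0 − 3.78125 = -3.78125 dBu.

-3.78125 dBu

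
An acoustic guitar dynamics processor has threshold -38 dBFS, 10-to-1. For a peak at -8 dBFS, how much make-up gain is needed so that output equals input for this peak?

The peak compresses to -38 + 30/10 = -35 dBFS.
To reach -8 dBFS requires -8 − (-35) = 27 dB of make-up.

27 dB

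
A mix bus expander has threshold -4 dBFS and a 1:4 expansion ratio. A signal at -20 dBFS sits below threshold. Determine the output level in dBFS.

-68 dBFS

The input is 16 dB below the -4 dBFS threshold.
A 1:4 expander multiplies undershoot by 4: 16 × 4 = 64 dB below threshold.
Output = -4 − 64 = -68 dBFS.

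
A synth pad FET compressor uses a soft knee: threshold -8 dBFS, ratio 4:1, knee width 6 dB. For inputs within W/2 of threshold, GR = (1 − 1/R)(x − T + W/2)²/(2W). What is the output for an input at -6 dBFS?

-7.5625 dBFS

x − T + W/2 = -6 − (-8) + 3 = 5.
GR = (1 − 1/4) × 5² / 12 = 0.75 × 25 / 12 = 1.5625 dB.
Output = -6 − 1.5625 = -7.5625 dBFS.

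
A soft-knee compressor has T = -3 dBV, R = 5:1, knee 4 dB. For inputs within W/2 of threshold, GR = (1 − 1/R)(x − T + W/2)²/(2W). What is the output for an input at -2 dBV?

x − T + W/2 = -2 − (-3) + 2 = 3.
GR = (1 − 1/5) × 3² / 8 = 0.8 × 9 / 8 = 0.9 dB.
Output = -2 − 0.9 = -2.9 dBV.

-2.9 dBV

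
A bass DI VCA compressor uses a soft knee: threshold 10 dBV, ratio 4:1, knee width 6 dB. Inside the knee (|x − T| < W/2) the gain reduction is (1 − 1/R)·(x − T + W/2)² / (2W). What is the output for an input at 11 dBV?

x − T + W/2 = 11 − 10 + 3 = 4.
GR = (1 − 1/4) × 4² / 12 = 0.75 × 16 / 12 = 1 dB.
Output = 11 − 1 = 10 dBV.

10 dBV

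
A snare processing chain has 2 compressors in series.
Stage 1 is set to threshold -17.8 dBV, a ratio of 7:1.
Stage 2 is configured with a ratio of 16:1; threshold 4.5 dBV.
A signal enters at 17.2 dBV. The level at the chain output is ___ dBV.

Stage 1: 17.2 dBV is 35 dB over -17.8 dBV; at 7:1 that becomes 5 dB over, giving -12.8 dBV.
Stage 2: -12.8 dBV is at or below the 4.5 dBV threshold — no compression; output -12.8 dBV.

-12.8 dBV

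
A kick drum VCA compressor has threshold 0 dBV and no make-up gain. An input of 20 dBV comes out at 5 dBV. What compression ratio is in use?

4:1

Input overshoot = 20 − 0 = 20 dB; output overshoot = 5 − 0 = 5 dB.
Ratio = 20 / 5 = 4.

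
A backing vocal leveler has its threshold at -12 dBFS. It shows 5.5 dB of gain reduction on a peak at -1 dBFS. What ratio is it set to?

Input overshoot = -1 − (-12) = 11 dB.
Output overshoot = 11 − 5.5 = 5.5 dB.
Ratio = input overshoot / output overshoot = 11 / 5.5 = 2.

2:1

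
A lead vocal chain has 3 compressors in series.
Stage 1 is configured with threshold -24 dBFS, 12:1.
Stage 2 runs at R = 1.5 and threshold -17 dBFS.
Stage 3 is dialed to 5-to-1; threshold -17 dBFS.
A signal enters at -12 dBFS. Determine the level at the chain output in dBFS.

Stage 1: 12 dB above -24 dBFS, reduced 12:1 to 1 dB above → -23 dBFS.
Stage 2: -23 dBFS ≤ -17 dBFS, so stage 2 doesn't engage; output -23 dBFS.
Stage 3: -23 dBFS is at or below the -17 dBFS threshold — no compression; output -23 dBFS.

-23 dBFS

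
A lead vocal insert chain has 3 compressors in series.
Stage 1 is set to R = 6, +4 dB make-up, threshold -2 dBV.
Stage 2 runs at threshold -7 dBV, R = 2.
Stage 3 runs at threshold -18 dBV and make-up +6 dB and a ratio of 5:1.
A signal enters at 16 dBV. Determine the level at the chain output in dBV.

Stage 1: 18 dB above -2 dBV, reduced 6:1 to 3 dB above → 1 dBV; +4 dB make-up → 5 dBV.
Stage 2: 5 dBV is 12 dB over -7 dBV; at 2:1 that becomes 6 dB over, giving -1 dBV.
Stage 3: 17 dB above -18 dBV, reduced 5:1 to 3.4 dB above → -14.6 dBV; +6 dB make-up → -8.6 dBV.

-8.6 dBV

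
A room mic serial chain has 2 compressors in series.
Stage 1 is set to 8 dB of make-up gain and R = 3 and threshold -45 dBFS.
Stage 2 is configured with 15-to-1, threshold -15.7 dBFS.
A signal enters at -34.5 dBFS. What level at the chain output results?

Stage 1: 10.5 dB above -45 dBFS, reduced 3:1 to 3.5 dB above → -41.5 dBFS; +8 dB make-up → -33.5 dBFS.
Stage 2: -33.5 dBFS ≤ -15.7 dBFS, so stage 2 doesn't engage; output -33.5 dBFS.

-33.5 dBFS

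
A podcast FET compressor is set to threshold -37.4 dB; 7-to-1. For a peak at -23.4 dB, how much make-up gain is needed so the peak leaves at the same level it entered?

Overshoot 14 dB → 14/7 = 2 dB after compression, so the compressed level is -37.4 + 2 = -35.4 dB.
Make-up = target − compressed = -23.4 − (-35.4) = 12 dB.

12 dB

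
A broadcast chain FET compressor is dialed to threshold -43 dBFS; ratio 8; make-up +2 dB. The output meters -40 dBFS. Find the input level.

-35 dBFS

Remove make-up: -40 − 2 = -42 dBFS.
That's 1 dB above the -43 dBFS threshold.
Input overshoot = R × output overshoot = 8 dB → input = -43 + 8 = -35 dBFS.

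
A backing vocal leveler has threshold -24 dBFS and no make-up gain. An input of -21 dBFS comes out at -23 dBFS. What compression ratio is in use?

Input overshoot = -21 − (-24) = 3 dB; output overshoot = -23 − (-24) = 1 dB.
Ratio = 3 / 1 = 3.

3:1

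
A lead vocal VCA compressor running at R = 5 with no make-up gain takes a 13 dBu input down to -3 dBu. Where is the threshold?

-7 dBu

Input is 20 dB above T (since output overshoot × R = input overshoot: (-3 − T)·5 = 13 − T gives T = -7 dBu).
Check: -7 + (13 − (-7))/5 = -7 + 4 = -3 dBu. ✓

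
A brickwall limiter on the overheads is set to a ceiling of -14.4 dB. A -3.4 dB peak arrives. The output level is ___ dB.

-14.4 dB

The limiter clamps the peak to its -14.4 dB ceiling.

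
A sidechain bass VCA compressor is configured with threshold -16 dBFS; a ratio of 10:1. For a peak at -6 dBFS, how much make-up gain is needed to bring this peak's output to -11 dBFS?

4 dB

Overshoot 10 dB → 10/10 = 1 dB after compression, so the compressed level is -16 + 1 = -15 dBFS.
Make-up = target − compressed = -11 − (-15) = 4 dB.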